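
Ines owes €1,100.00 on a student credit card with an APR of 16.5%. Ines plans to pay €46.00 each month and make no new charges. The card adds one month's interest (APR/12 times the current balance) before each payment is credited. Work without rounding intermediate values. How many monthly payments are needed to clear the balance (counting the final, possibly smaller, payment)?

30 payments

Monthly rate r = 16.5%/12 = 1.375% = 0.01375.
Recurrence: B ← B·(1+r) − €46.00.
Month 1: interest €15.12; balance after payment €1,069.12.
Month 2: interest €14.70; balance after payment €1,037.83.
Closed form: n = −ln(1 − rB₀/P)/ln(1+r) = −ln(0.6712)/ln(1.01375) ≈ 29.195, so the balance reaches zero during payment 30.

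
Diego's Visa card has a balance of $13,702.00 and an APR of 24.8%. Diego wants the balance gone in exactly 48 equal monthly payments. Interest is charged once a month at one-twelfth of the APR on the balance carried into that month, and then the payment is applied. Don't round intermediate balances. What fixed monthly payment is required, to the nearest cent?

Monthly rate r = 24.8%/12 = 2.06667% = 0.0206667.
Level-payment amortization: P = B₀·r / (1 − (1+r)^(−n)) = 13702.00·0.0206667 / (1 − 1.02067^(−48)).
Denominator 1 − (1+r)^(−48) = 0.625396974.
P = 283.175 / 0.625396974 ≈ 452.79.

$452.79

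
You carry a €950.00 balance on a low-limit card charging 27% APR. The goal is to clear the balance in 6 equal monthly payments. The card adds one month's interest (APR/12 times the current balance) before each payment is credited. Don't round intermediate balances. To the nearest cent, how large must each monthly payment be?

€171.03

Monthly rate r = 27%/12 = 2.25% = 0.0225.
Level-payment amortization: P = B₀·r / (1 − (1+r)^(−n)) = 950.00·0.0225 / (1 − 1.0225^(−6)).
Denominator 1 − (1+r)^(−6) = 0.124975728.
P = 21.375 / 0.124975728 ≈ 171.03.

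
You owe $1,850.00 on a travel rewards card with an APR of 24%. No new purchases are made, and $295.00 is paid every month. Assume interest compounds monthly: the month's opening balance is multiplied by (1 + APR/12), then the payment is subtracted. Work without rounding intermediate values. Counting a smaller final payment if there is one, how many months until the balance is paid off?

Monthly rate r = 24%/12 = 2% = 0.02.
Recurrence: B ← B·(1+r) − $295.00.
Month 1: interest $37.00; balance after payment $1,592.00.
Month 2: interest $31.84; balance after payment $1,328.84.
Closed form: n = −ln(1 − rB₀/P)/ln(1+r) = −ln(0.87458)/ln(1.02) ≈ 6.768, so the balance reaches zero during payment 7.

7 months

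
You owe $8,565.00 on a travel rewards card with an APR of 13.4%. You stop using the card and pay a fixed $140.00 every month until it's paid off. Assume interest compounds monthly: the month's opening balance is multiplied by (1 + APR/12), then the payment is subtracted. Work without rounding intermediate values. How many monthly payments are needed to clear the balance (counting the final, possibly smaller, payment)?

Monthly rate r = 13.4%/12 = 1.11667% = 0.0111667.
Recurrence: B ← B·(1+r) − $140.00.
Month 1: interest $95.64; balance after payment $8,520.64.
Month 2: interest $95.15; balance after payment $8,475.79.
Closed form: n = −ln(1 − rB₀/P)/ln(1+r) = −ln(0.31684)/ln(1.01117) ≈ 103.501, so the balance reaches zero during payment 104.

104 payments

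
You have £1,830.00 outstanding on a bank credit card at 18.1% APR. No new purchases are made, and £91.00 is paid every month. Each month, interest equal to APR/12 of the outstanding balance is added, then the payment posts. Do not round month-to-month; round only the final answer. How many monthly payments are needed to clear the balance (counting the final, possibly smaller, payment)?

25 months

Monthly rate r = 18.1%/12 = 1.50833% = 0.0150833.
Recurrence: B ← B·(1+r) − £91.00.
Month 1: interest £27.60; balance after payment £1,766.60.
Month 2: interest £26.65; balance after payment £1,702.25.
Closed form: n = −ln(1 − rB₀/P)/ln(1+r) = −ln(0.69668)/ln(1.01508) ≈ 24.143, so the balance reaches zero during payment 25.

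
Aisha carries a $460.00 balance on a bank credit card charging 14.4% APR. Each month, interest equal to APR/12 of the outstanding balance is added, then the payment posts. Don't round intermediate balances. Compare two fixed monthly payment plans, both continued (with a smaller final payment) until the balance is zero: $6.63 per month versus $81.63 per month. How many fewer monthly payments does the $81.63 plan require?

Monthly rate r = 14.4%/12 = 1.2% = 0.012.
At $6.63/mo: n = ⌈−ln(1 − rB₀/P)/ln(1+r)⌉ = 150 payments (last $5.50); total interest = total paid − $460.00 = $533.37.
At $81.63/mo: 6 payments (last $71.05); total interest $19.20.
Payments saved = 150 − 6 = 144.

144 fewer payments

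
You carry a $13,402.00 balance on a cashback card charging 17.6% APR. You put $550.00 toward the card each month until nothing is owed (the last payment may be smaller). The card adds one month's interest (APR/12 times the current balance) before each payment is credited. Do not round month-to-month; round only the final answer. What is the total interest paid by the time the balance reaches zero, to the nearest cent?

Monthly rate r = 17.6%/12 = 1.46667% = 0.0146667.
Payoff takes n = ⌈−ln(1 − rB₀/P)/ln(1+r)⌉ = ⌈30.371⌉ = 31 payments; the last is $205.20.
Total paid = 30·$550.00 + $205.20 = $16,705.20.
Total interest = total paid − principal = $16,705.20 − $13,402.00 = $3,303.20.

$3,303.20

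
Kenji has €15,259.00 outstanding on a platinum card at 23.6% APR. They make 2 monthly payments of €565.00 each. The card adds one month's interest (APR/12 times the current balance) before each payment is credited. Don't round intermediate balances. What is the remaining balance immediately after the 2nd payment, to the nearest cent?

€14,723.98

Monthly rate r = 23.6%/12 = 1.96667% = 0.0196667.
Each month: B ← B·(1+r) − €565.00.
Month 1: interest €300.09; balance after payment €14,994.09.
Month 2: interest €294.88; balance after payment €14,723.98.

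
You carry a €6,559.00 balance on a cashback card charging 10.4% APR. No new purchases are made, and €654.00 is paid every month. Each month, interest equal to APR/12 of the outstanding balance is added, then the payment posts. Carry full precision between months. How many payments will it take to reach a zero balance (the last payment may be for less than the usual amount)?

11 payments

Monthly rate r = 10.4%/12 = 0.866667% = 0.00866667.
Recurrence: B ← B·(1+r) − €654.00.
Month 1: interest €56.84; balance after payment €5,961.84.
Month 2: interest €51.67; balance after payment €5,359.51.
Closed form: n = −ln(1 − rB₀/P)/ln(1+r) = −ln(0.91308)/ln(1.00867) ≈ 10.537, so the balance reaches zero during payment 11.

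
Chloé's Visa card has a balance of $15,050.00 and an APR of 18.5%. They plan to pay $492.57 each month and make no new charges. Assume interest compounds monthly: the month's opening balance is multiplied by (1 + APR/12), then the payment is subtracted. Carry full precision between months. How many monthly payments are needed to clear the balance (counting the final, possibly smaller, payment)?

Monthly rate r = 18.5%/12 = 1.54167% = 0.0154167.
Recurrence: B ← B·(1+r) − $492.57.
Month 1: interest $232.02; balance after payment $14,789.45.
Month 2: interest $228.00; balance after payment $14,524.88.
Closed form: n = −ln(1 − rB₀/P)/ln(1+r) = −ln(0.52896)/ln(1.01542) ≈ 41.626, so the balance reaches zero during payment 42.

42 months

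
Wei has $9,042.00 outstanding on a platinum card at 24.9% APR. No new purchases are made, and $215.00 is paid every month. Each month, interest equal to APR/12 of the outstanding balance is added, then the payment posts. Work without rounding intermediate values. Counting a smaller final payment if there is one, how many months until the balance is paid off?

101 payments

Monthly rate r = 24.9%/12 = 2.075% = 0.02075.
Recurrence: B ← B·(1+r) − $215.00.
Month 1: interest $187.62; balance after payment $9,014.62.
Month 2: interest $187.05; balance after payment $8,986.67.
Closed form: n = −ln(1 − rB₀/P)/ln(1+r) = −ln(0.12734)/ln(1.02075) ≈ 100.346, so the balance reaches zero during payment 101.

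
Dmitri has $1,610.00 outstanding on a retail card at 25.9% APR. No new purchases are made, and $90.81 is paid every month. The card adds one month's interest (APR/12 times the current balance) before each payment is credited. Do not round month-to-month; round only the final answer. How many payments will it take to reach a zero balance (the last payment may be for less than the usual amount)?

23 payments

Monthly rate r = 25.9%/12 = 2.15833% = 0.0215833.
Recurrence: B ← B·(1+r) − $90.81.
Month 1: interest $34.75; balance after payment $1,553.94.
Month 2: interest $33.54; balance after payment $1,496.67.
Closed form: n = −ln(1 − rB₀/P)/ln(1+r) = −ln(0.61734)/ln(1.02158) ≈ 22.588, so the balance reaches zero during payment 23.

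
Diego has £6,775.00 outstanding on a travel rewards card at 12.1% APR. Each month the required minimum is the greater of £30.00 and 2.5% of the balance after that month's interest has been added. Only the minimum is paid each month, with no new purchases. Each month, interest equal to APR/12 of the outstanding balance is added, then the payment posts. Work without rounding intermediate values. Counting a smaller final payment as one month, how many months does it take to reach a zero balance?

Monthly rate r = 12.1%/12 = 1.00833% = 0.0100833.
While 2.5% of the post-interest balance exceeds £30.00, each month B ← (B·(1+r))·(1 − 0.025), i.e. B shrinks by the factor (1+r)·0.975 = 0.98483.
This holds for months 1–114. Entering month 115 the balance is £1,186.20; 2.5% of the post-interest balance is now below £30.00, so the flat £30.00 minimum applies from here.
From month 115 a fixed £30.00 at rate r clears £1,186.20 in 51 more payments. Total: 114 + 51 = 165 months.

165 months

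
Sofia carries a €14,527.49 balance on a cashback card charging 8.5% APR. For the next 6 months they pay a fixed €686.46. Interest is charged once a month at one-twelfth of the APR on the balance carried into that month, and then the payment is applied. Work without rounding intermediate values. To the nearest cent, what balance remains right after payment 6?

€10,963.56

Monthly rate r = 8.5%/12 = 0.708333% = 0.00708333.
Each month: B ← B·(1+r) − €686.46.
Month 1: interest €102.90; balance after payment €13,943.93.
Month 2: interest €98.77; balance after payment €13,356.24.
Month 3: interest €94.61; balance after payment €12,764.39.
Month 4: interest €90.41; balance after payment €12,168.34.
Month 5: interest €86.19; balance after payment €11,568.08.
Month 6: interest €81.94; balance after payment €10,963.56.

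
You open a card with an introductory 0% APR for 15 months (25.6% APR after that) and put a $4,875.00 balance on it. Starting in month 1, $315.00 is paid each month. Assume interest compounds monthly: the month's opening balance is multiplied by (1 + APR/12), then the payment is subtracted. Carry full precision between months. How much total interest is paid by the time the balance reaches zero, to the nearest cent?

$3.20

Promo months 1–15 at r₀ = 0%/12 = 0; months 16+ at r₁ = 25.6%/12 = 0.0213333.
After month 15 (no interest yet): B = $4,875.00 − 15·$315.00 = $150.00.
Then at r₁ with $315.00/mo: n₂ = −ln(1 − r₁·B/P)/ln(1+r₁) ≈ 0.48 → 1 more payments.
Total paid = 15·$315.00 + $153.20 = $4,878.20; interest = $4,878.20 − $4,875.00 = $3.20.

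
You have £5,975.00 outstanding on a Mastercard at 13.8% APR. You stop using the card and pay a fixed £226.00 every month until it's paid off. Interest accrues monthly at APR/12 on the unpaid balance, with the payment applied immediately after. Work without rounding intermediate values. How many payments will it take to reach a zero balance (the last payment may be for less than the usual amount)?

Monthly rate r = 13.8%/12 = 1.15% = 0.0115.
Recurrence: B ← B·(1+r) − £226.00.
Month 1: interest £68.71; balance after payment £5,817.71.
Month 2: interest £66.90; balance after payment £5,658.62.
Closed form: n = −ln(1 − rB₀/P)/ln(1+r) = −ln(0.69596)/ln(1.0115) ≈ 31.699, so the balance reaches zero during payment 32.

32 payments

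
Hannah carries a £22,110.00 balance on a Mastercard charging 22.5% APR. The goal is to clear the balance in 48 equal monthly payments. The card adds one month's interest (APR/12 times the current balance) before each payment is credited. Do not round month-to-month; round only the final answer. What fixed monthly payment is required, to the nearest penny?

£702.61

Monthly rate r = 22.5%/12 = 1.875% = 0.01875.
Level-payment amortization: P = B₀·r / (1 − (1+r)^(−n)) = 22110.00·0.01875 / (1 − 1.01875^(−48)).
Denominator 1 − (1+r)^(−48) = 0.590028038.
P = 414.562 / 0.590028038 ≈ 702.61.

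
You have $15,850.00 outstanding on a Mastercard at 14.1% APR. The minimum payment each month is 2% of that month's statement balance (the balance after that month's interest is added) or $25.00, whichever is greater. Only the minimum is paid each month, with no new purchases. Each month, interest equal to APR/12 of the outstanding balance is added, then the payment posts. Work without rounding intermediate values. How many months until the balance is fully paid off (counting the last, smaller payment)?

Monthly rate r = 14.1%/12 = 1.175% = 0.01175.
While 2% of the post-interest balance exceeds $25.00, each month B ← (B·(1+r))·(1 − 0.02), i.e. B shrinks by the factor (1+r)·0.98 = 0.99151.
This holds for months 1–300. Entering month 301 the balance is $1,229.75; 2% of the post-interest balance is now below $25.00, so the flat $25.00 minimum applies from here.
From month 301 a fixed $25.00 at rate r clears $1,229.75 in 74 more payments. Total: 300 + 74 = 374 months.

374 months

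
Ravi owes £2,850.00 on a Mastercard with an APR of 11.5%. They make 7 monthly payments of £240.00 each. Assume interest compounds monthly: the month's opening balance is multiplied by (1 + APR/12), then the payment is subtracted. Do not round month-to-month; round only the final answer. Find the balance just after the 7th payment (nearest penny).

Monthly rate r = 11.5%/12 = 0.958333% = 0.00958333.
Each month: B ← B·(1+r) − £240.00.
Month 1: interest £27.31; balance after payment £2,637.31.
Month 2: interest £25.27; balance after payment £2,422.59.
Month 3: interest £23.22; balance after payment £2,205.80.
Month 4: interest £21.14; balance after payment £1,986.94.
Month 5: interest £19.04; balance after payment £1,765.98.
Month 6: interest £16.92; balance after payment £1,542.91.
Month 7: interest £14.79; balance after payment £1,317.69.

£1,317.69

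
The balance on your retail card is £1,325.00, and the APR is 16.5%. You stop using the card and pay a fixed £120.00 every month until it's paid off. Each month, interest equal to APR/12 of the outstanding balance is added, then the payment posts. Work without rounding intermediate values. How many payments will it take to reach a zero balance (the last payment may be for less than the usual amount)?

Monthly rate r = 16.5%/12 = 1.375% = 0.01375.
Recurrence: B ← B·(1+r) − £120.00.
Month 1: interest £18.22; balance after payment £1,223.22.
Month 2: interest £16.82; balance after payment £1,120.04.
Closed form: n = −ln(1 − rB₀/P)/ln(1+r) = −ln(0.84818)/ln(1.01375) ≈ 12.058, so the balance reaches zero during payment 13.

13 payments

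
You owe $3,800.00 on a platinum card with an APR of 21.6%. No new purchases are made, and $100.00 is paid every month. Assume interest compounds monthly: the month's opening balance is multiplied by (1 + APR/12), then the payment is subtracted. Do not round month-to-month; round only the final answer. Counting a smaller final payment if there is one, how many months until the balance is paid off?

Monthly rate r = 21.6%/12 = 1.8% = 0.018.
Recurrence: B ← B·(1+r) − $100.00.
Month 1: interest $68.40; balance after payment $3,768.40.
Month 2: interest $67.83; balance after payment $3,736.23.
Closed form: n = −ln(1 − rB₀/P)/ln(1+r) = −ln(0.316)/ln(1.018) ≈ 64.575, so the balance reaches zero during payment 65.

65 payments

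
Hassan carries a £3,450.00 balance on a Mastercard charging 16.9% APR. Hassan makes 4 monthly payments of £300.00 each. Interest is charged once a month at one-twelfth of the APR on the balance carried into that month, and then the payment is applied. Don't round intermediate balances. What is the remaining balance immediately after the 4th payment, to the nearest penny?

Monthly rate r = 16.9%/12 = 1.40833% = 0.0140833.
Each month: B ← B·(1+r) − £300.00.
Month 1: interest £48.59; balance after payment £3,198.59.
Month 2: interest £45.05; balance after payment £2,943.63.
Month 3: interest £41.46; balance after payment £2,685.09.
Month 4: interest £37.82; balance after payment £2,422.91.

£2,422.91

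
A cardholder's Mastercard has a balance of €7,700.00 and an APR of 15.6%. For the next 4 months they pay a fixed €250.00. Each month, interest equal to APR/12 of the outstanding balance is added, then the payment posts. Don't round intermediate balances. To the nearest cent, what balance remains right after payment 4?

Monthly rate r = 15.6%/12 = 1.3% = 0.013.
Each month: B ← B·(1+r) − €250.00.
Month 1: interest €100.10; balance after payment €7,550.10.
Month 2: interest €98.15; balance after payment €7,398.25.
Month 3: interest €96.18; balance after payment €7,244.43.
Month 4: interest €94.18; balance after payment €7,088.61.

€7,088.61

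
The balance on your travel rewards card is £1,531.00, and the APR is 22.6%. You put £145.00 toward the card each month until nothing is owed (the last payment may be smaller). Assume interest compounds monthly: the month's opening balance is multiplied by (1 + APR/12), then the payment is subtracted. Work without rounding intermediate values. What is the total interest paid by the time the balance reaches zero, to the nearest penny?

£192.15

Monthly rate r = 22.6%/12 = 1.88333% = 0.0188333.
Payoff takes n = ⌈−ln(1 − rB₀/P)/ln(1+r)⌉ = ⌈11.883⌉ = 12 payments; the last is £128.15.
Total paid = 11·£145.00 + £128.15 = £1,723.15.
Total interest = total paid − principal = £1,723.15 − £1,531.00 = £192.15.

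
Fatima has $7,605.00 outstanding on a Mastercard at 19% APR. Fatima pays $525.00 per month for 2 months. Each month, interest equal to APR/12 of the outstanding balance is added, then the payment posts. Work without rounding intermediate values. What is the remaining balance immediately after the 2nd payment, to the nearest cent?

$6,789.42

Monthly rate r = 19%/12 = 1.58333% = 0.0158333.
Each month: B ← B·(1+r) − $525.00.
Month 1: interest $120.41; balance after payment $7,200.41.
Month 2: interest $114.01; balance after payment $6,789.42.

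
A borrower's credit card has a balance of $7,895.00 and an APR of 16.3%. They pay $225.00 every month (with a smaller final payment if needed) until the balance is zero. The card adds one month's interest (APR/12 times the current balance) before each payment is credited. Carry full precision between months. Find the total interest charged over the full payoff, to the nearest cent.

Monthly rate r = 16.3%/12 = 1.35833% = 0.0135833.
Payoff takes n = ⌈−ln(1 − rB₀/P)/ln(1+r)⌉ = ⌈47.988⌉ = 48 payments; the last is $222.41.
Total paid = 47·$225.00 + $222.41 = $10,797.41.
Total interest = total paid − principal = $10,797.41 − $7,895.00 = $2,902.41.

$2,902.41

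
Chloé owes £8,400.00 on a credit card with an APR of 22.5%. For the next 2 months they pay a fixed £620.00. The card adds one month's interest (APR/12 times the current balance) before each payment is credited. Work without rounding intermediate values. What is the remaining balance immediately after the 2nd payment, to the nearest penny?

£7,466.33

Monthly rate r = 22.5%/12 = 1.875% = 0.01875.
Each month: B ← B·(1+r) − £620.00.
Month 1: interest £157.50; balance after payment £7,937.50.
Month 2: interest £148.83; balance after payment £7,466.33.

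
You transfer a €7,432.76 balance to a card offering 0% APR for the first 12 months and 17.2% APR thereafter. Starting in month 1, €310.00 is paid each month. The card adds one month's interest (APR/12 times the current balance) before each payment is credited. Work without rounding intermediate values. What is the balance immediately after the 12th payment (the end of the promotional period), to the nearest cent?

€3,712.76

Promo months 1–12 at r₀ = 0%/12 = 0; months 13+ at r₁ = 17.2%/12 = 0.0143333.
After month 12 (no interest yet): B = €7,432.76 − 12·€310.00 = €3,712.76.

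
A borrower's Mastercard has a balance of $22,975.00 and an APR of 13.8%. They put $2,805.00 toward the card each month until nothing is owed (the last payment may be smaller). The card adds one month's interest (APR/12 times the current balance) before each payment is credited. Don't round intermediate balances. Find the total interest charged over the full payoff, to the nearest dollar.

Monthly rate r = 13.8%/12 = 1.15% = 0.0115.
Payoff takes n = ⌈−ln(1 − rB₀/P)/ln(1+r)⌉ = ⌈8.652⌉ = 9 payments; the last is $1,832.31.
Total paid = 8·$2,805.00 + $1,832.31 = $24,272.31.
Total interest = total paid − principal = $24,272.31 − $22,975.00 = $1,297.31.

$1,297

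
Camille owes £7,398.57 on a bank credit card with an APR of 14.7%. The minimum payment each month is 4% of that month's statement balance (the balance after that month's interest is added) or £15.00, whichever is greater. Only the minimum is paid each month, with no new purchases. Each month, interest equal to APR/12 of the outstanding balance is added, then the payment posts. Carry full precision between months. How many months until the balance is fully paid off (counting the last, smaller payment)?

Monthly rate r = 14.7%/12 = 1.225% = 0.01225.
While 4% of the post-interest balance exceeds £15.00, each month B ← (B·(1+r))·(1 − 0.04), i.e. B shrinks by the factor (1+r)·0.96 = 0.97176.
This holds for months 1–105. Entering month 106 the balance is £365.46; 4% of the post-interest balance is now below £15.00, so the flat £15.00 minimum applies from here.
From month 106 a fixed £15.00 at rate r clears £365.46 in 30 more payments. Total: 105 + 30 = 135 months.

135 months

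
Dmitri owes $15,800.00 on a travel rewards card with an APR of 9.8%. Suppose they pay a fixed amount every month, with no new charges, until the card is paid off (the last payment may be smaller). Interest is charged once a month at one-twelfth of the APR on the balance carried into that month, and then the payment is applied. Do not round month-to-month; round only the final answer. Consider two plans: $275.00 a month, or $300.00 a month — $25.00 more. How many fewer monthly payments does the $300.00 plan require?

8 fewer payments

Monthly rate r = 9.8%/12 = 0.816667% = 0.00816667.
At $275.00/mo: n = ⌈−ln(1 − rB₀/P)/ln(1+r)⌉ = 78 payments (last $240.63); total interest = total paid − $15,800.00 = $5,615.63.
At $300.00/mo: 70 payments (last $40.80); total interest $4,940.80.
Payments saved = 78 − 70 = 8.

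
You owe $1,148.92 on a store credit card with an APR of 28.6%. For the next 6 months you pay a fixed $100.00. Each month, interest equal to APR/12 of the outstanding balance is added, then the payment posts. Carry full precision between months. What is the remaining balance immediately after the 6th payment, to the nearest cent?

Monthly rate r = 28.6%/12 = 2.38333% = 0.0238333.
Each month: B ← B·(1+r) − $100.00.
Month 1: interest $27.38; balance after payment $1,076.30.
Month 2: interest $25.65; balance after payment $1,001.95.
Month 3: interest $23.88; balance after payment $925.83.
Month 4: interest $22.07; balance after payment $847.90.
Month 5: interest $20.21; balance after payment $768.11.
Month 6: interest $18.31; balance after payment $686.41.

$686.41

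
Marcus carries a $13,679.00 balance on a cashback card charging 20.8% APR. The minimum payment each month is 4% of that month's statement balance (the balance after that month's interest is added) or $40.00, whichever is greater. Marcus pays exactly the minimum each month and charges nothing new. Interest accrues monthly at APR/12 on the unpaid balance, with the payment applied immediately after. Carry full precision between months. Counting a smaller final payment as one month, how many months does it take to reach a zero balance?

Monthly rate r = 20.8%/12 = 1.73333% = 0.0173333.
While 4% of the post-interest balance exceeds $40.00, each month B ← (B·(1+r))·(1 − 0.04), i.e. B shrinks by the factor (1+r)·0.96 = 0.97664.
This holds for months 1–112. Entering month 113 the balance is $968.99; 4% of the post-interest balance is now below $40.00, so the flat $40.00 minimum applies from here.
From month 113 a fixed $40.00 at rate r clears $968.99 in 32 more payments. Total: 112 + 32 = 144 months.

144 months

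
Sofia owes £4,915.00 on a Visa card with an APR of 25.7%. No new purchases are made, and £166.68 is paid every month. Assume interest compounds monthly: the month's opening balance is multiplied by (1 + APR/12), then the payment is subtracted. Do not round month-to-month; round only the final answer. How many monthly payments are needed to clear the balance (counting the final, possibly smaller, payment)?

Monthly rate r = 25.7%/12 = 2.14167% = 0.0214167.
Recurrence: B ← B·(1+r) − £166.68.
Month 1: interest £105.26; balance after payment £4,853.58.
Month 2: interest £103.95; balance after payment £4,790.85.
Closed form: n = −ln(1 − rB₀/P)/ln(1+r) = −ln(0.36847)/ln(1.02142) ≈ 47.115, so the balance reaches zero during payment 48.

48 payments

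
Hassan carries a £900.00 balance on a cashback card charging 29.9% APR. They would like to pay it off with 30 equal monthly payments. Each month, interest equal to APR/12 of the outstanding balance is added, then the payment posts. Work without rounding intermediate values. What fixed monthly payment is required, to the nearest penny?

£42.95

Monthly rate r = 29.9%/12 = 2.49167% = 0.0249167.
Level-payment amortization: P = B₀·r / (1 − (1+r)^(−n)) = 900.00·0.0249167 / (1 − 1.02492^(−30)).
Denominator 1 − (1+r)^(−30) = 0.522093061.
P = 22.425 / 0.522093061 ≈ 42.95.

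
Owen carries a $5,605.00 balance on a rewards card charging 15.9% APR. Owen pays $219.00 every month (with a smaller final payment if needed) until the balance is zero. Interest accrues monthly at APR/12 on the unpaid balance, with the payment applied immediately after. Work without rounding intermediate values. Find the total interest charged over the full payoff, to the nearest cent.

$1,286.24

Monthly rate r = 15.9%/12 = 1.325% = 0.01325.
Payoff takes n = ⌈−ln(1 − rB₀/P)/ln(1+r)⌉ = ⌈31.465⌉ = 32 payments; the last is $102.24.
Total paid = 31·$219.00 + $102.24 = $6,891.24.
Total interest = total paid − principal = $6,891.24 − $5,605.00 = $1,286.24.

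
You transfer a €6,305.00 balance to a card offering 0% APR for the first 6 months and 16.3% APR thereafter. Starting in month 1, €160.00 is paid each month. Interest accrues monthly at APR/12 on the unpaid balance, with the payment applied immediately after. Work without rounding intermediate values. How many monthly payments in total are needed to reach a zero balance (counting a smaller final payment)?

51 payments

Promo months 1–6 at r₀ = 0%/12 = 0; months 7+ at r₁ = 16.3%/12 = 0.0135833.
After month 6 (no interest yet): B = €6,305.00 − 6·€160.00 = €5,345.00.
Then at r₁ with €160.00/mo: n₂ = −ln(1 − r₁·B/P)/ln(1+r₁) ≈ 44.82 → 45 more payments.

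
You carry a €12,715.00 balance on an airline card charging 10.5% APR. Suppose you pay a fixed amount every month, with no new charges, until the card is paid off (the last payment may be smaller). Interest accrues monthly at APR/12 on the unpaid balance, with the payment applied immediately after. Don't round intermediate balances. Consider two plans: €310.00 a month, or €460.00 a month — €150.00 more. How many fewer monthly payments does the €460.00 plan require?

20 fewer payments

Monthly rate r = 10.5%/12 = 0.875% = 0.00875.
At €310.00/mo: n = ⌈−ln(1 − rB₀/P)/ln(1+r)⌉ = 52 payments (last €8.83); total interest = total paid − €12,715.00 = €3,103.83.
At €460.00/mo: 32 payments (last €360.39); total interest €1,905.39.
Payments saved = 52 − 32 = 20.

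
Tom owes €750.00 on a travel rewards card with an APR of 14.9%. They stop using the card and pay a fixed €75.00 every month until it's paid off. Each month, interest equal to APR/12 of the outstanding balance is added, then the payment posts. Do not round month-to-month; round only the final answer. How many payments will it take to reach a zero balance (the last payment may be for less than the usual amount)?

Monthly rate r = 14.9%/12 = 1.24167% = 0.0124167.
Recurrence: B ← B·(1+r) − €75.00.
Month 1: interest €9.31; balance after payment €684.31.
Month 2: interest €8.50; balance after payment €617.81.
Closed form: n = −ln(1 − rB₀/P)/ln(1+r) = −ln(0.87583)/ln(1.01242) ≈ 10.744, so the balance reaches zero during payment 11.

11 payments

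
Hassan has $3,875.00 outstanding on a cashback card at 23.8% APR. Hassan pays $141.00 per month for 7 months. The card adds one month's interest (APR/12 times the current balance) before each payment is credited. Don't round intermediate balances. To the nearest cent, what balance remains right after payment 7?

Monthly rate r = 23.8%/12 = 1.98333% = 0.0198333.
Each month: B ← B·(1+r) − $141.00.
Month 1: interest $76.85; balance after payment $3,810.85.
Month 2: interest $75.58; balance after payment $3,745.44.
Month 3: interest $74.28; balance after payment $3,678.72.
Month 4: interest $72.96; balance after payment $3,610.68.
Month 5: interest $71.61; balance after payment $3,541.29.
Month 6: interest $70.24; balance after payment $3,470.53.
Month 7: interest $68.83; balance after payment $3,398.36.

$3,398.36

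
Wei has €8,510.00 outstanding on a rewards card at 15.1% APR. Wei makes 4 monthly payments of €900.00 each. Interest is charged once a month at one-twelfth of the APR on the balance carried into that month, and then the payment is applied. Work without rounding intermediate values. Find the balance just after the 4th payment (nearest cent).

Monthly rate r = 15.1%/12 = 1.25833% = 0.0125833.
Each month: B ← B·(1+r) − €900.00.
Month 1: interest €107.08; balance after payment €7,717.08.
Month 2: interest €97.11; balance after payment €6,914.19.
Month 3: interest €87.00; balance after payment €6,101.19.
Month 4: interest €76.77; balance after payment €5,277.97.

€5,277.97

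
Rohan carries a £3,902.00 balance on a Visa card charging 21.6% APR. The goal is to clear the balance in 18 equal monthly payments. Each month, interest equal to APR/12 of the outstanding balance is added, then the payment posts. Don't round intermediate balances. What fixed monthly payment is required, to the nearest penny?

Monthly rate r = 21.6%/12 = 1.8% = 0.018.
Level-payment amortization: P = B₀·r / (1 − (1+r)^(−n)) = 3902.00·0.018 / (1 − 1.018^(−18)).
Denominator 1 − (1+r)^(−18) = 0.274662726.
P = 70.236 / 0.274662726 ≈ 255.72.

£255.72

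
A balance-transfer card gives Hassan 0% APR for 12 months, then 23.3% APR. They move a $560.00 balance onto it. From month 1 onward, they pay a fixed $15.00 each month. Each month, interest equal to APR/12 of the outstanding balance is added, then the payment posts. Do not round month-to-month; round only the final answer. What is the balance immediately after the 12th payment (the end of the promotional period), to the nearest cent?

Promo months 1–12 at r₀ = 0%/12 = 0; months 13+ at r₁ = 23.3%/12 = 0.0194167.
After month 12 (no interest yet): B = $560.00 − 12·$15.00 = $380.00.

$380.00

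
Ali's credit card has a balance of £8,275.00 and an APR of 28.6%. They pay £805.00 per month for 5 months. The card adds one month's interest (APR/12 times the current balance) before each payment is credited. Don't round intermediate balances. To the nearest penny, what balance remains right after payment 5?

Monthly rate r = 28.6%/12 = 2.38333% = 0.0238333.
Each month: B ← B·(1+r) − £805.00.
Month 1: interest £197.22; balance after payment £7,667.22.
Month 2: interest £182.74; balance after payment £7,044.96.
Month 3: interest £167.90; balance after payment £6,407.86.
Month 4: interest £152.72; balance after payment £5,755.58.
Month 5: interest £137.17; balance after payment £5,087.76.

£5,087.76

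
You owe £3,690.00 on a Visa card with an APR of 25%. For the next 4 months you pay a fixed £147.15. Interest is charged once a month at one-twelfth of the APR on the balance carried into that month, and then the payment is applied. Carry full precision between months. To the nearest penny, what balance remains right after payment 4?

£3,399.99

Monthly rate r = 25%/12 = 2.08333% = 0.0208333.
Each month: B ← B·(1+r) − £147.15.
Month 1: interest £76.88; balance after payment £3,619.72.
Month 2: interest £75.41; balance after payment £3,547.99.
Month 3: interest £73.92; balance after payment £3,474.75.
Month 4: interest £72.39; balance after payment £3,399.99.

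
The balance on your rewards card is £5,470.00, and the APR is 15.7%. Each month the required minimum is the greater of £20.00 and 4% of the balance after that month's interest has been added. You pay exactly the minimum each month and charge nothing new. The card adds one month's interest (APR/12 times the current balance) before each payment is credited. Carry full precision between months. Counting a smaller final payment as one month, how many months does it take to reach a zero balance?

117 months

Monthly rate r = 15.7%/12 = 1.30833% = 0.0130833.
While 4% of the post-interest balance exceeds £20.00, each month B ← (B·(1+r))·(1 − 0.04), i.e. B shrinks by the factor (1+r)·0.96 = 0.97256.
This holds for months 1–87. Entering month 88 the balance is £486.09; 4% of the post-interest balance is now below £20.00, so the flat £20.00 minimum applies from here.
From month 88 a fixed £20.00 at rate r clears £486.09 in 30 more payments. Total: 87 + 30 = 117 months.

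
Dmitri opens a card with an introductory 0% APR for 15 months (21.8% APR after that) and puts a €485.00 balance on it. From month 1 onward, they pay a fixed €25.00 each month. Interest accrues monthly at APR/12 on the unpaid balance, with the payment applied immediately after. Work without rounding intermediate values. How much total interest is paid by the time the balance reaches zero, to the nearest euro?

Promo months 1–15 at r₀ = 0%/12 = 0; months 16+ at r₁ = 21.8%/12 = 0.0181667.
After month 15 (no interest yet): B = €485.00 − 15·€25.00 = €110.00.
Then at r₁ with €25.00/mo: n₂ = −ln(1 − r₁·B/P)/ln(1+r₁) ≈ 4.63 → 5 more payments.
Total paid = 19·€25.00 + €15.74 = €490.74; interest = €490.74 − €485.00 = €5.74.

€6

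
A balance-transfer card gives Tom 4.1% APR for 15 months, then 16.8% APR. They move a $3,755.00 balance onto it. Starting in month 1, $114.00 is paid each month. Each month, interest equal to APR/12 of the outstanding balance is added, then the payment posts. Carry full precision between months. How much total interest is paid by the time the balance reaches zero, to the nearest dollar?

$539

Promo months 1–15 at r₀ = 4.1%/12 = 0.00341667; months 16+ at r₁ = 16.8%/12 = 0.014.
After month 15: iterate B ← B·(1+r₀) − $114.00 for 15 months → $2,200.61.
Then at r₁ with $114.00/mo: n₂ = −ln(1 − r₁·B/P)/ln(1+r₁) ≈ 22.66 → 23 more payments.
Total paid = 37·$114.00 + $75.53 = $4,293.53; interest = $4,293.53 − $3,755.00 = $538.53.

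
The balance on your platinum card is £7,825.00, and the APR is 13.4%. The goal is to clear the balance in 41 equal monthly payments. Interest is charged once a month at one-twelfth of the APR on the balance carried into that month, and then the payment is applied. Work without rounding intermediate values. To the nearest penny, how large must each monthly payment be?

£238.91

Monthly rate r = 13.4%/12 = 1.11667% = 0.0111667.
Level-payment amortization: P = B₀·r / (1 − (1+r)^(−n)) = 7825.00·0.0111667 / (1 − 1.01117^(−41)).
Denominator 1 − (1+r)^(−41) = 0.365739781.
P = 87.3792 / 0.365739781 ≈ 238.91.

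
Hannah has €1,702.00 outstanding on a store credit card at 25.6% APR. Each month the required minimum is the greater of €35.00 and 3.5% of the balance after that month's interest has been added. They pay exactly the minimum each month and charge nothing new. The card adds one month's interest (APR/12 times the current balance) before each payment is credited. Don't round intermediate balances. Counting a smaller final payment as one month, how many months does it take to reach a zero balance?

Monthly rate r = 25.6%/12 = 2.13333% = 0.0213333.
While 3.5% of the post-interest balance exceeds €35.00, each month B ← (B·(1+r))·(1 − 0.035), i.e. B shrinks by the factor (1+r)·0.965 = 0.98559.
This holds for months 1–39. Entering month 40 the balance is €966.18; 3.5% of the post-interest balance is now below €35.00, so the flat €35.00 minimum applies from here.
From month 40 a fixed €35.00 at rate r clears €966.18 in 43 more payments. Total: 39 + 43 = 82 months.

82 months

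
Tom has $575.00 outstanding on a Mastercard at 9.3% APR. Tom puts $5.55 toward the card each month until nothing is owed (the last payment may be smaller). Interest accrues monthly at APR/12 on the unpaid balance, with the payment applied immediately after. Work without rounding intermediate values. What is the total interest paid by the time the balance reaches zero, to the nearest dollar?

$593

Monthly rate r = 9.3%/12 = 0.775% = 0.00775.
Payoff takes n = ⌈−ln(1 − rB₀/P)/ln(1+r)⌉ = ⌈210.383⌉ = 211 payments; the last is $2.13.
Total paid = 210·$5.55 + $2.13 = $1,167.63.
Total interest = total paid − principal = $1,167.63 − $575.00 = $592.63.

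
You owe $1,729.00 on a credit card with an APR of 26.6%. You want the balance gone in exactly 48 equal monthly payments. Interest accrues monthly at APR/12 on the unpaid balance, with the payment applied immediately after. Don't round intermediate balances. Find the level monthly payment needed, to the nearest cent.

Monthly rate r = 26.6%/12 = 2.21667% = 0.0221667.
Level-payment amortization: P = B₀·r / (1 − (1+r)^(−n)) = 1729.00·0.0221667 / (1 − 1.02217^(−48)).
Denominator 1 − (1+r)^(−48) = 0.650893678.
P = 38.3262 / 0.650893678 ≈ 58.88.

$58.88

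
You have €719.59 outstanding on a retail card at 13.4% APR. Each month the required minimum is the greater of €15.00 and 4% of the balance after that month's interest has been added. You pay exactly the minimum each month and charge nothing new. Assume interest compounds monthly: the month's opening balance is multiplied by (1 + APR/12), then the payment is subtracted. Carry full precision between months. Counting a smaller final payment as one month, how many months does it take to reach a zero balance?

52 months

Monthly rate r = 13.4%/12 = 1.11667% = 0.0111667.
While 4% of the post-interest balance exceeds €15.00, each month B ← (B·(1+r))·(1 − 0.04), i.e. B shrinks by the factor (1+r)·0.96 = 0.97072.
This holds for months 1–23. Entering month 24 the balance is €363.28; 4% of the post-interest balance is now below €15.00, so the flat €15.00 minimum applies from here.
From month 24 a fixed €15.00 at rate r clears €363.28 in 29 more payments. Total: 23 + 29 = 52 months.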